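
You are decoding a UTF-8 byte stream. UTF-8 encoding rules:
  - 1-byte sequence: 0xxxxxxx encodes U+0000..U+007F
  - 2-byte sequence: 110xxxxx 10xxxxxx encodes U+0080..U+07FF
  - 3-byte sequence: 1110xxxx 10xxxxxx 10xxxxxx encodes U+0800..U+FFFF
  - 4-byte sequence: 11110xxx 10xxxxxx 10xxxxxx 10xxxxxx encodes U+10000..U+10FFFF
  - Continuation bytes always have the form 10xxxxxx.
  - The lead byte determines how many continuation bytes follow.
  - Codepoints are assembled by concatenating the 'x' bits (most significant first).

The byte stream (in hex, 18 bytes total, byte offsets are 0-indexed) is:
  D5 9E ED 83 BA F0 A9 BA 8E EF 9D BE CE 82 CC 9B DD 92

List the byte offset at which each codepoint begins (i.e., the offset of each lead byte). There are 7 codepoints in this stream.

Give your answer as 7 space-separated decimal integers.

Answer: 0 2 5 9 12 14 16

Derivation:
Byte[0]=D5: 2-byte lead, need 1 cont bytes. acc=0x15
Byte[1]=9E: continuation. acc=(acc<<6)|0x1E=0x55E
Completed: cp=U+055E (starts at byte 0)
Byte[2]=ED: 3-byte lead, need 2 cont bytes. acc=0xD
Byte[3]=83: continuation. acc=(acc<<6)|0x03=0x343
Byte[4]=BA: continuation. acc=(acc<<6)|0x3A=0xD0FA
Completed: cp=U+D0FA (starts at byte 2)
Byte[5]=F0: 4-byte lead, need 3 cont bytes. acc=0x0
Byte[6]=A9: continuation. acc=(acc<<6)|0x29=0x29
Byte[7]=BA: continuation. acc=(acc<<6)|0x3A=0xA7A
Byte[8]=8E: continuation. acc=(acc<<6)|0x0E=0x29E8E
Completed: cp=U+29E8E (starts at byte 5)
Byte[9]=EF: 3-byte lead, need 2 cont bytes. acc=0xF
Byte[10]=9D: continuation. acc=(acc<<6)|0x1D=0x3DD
Byte[11]=BE: continuation. acc=(acc<<6)|0x3E=0xF77E
Completed: cp=U+F77E (starts at byte 9)
Byte[12]=CE: 2-byte lead, need 1 cont bytes. acc=0xE
Byte[13]=82: continuation. acc=(acc<<6)|0x02=0x382
Completed: cp=U+0382 (starts at byte 12)
Byte[14]=CC: 2-byte lead, need 1 cont bytes. acc=0xC
Byte[15]=9B: continuation. acc=(acc<<6)|0x1B=0x31B
Completed: cp=U+031B (starts at byte 14)
Byte[16]=DD: 2-byte lead, need 1 cont bytes. acc=0x1D
Byte[17]=92: continuation. acc=(acc<<6)|0x12=0x752
Completed: cp=U+0752 (starts at byte 16)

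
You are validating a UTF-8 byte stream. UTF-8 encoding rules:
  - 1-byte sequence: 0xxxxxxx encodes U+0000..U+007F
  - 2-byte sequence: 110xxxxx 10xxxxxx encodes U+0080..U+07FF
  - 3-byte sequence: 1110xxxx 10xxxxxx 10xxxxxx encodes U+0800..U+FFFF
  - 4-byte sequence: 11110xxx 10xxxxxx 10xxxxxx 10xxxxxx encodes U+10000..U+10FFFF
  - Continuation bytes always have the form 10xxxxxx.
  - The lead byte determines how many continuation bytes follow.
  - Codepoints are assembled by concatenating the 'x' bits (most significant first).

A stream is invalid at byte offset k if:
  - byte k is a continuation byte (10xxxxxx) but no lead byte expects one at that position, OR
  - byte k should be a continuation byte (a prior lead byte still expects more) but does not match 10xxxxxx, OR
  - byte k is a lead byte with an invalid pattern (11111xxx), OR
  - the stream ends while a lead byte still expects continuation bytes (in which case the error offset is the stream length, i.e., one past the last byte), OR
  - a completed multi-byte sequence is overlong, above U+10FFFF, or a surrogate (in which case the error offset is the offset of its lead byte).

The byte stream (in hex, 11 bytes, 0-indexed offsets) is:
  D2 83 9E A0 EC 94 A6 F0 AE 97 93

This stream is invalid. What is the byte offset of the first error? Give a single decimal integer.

Byte[0]=D2: 2-byte lead, need 1 cont bytes. acc=0x12
Byte[1]=83: continuation. acc=(acc<<6)|0x03=0x483
Completed: cp=U+0483 (starts at byte 0)
Byte[2]=9E: INVALID lead byte (not 0xxx/110x/1110/11110)

Answer: 2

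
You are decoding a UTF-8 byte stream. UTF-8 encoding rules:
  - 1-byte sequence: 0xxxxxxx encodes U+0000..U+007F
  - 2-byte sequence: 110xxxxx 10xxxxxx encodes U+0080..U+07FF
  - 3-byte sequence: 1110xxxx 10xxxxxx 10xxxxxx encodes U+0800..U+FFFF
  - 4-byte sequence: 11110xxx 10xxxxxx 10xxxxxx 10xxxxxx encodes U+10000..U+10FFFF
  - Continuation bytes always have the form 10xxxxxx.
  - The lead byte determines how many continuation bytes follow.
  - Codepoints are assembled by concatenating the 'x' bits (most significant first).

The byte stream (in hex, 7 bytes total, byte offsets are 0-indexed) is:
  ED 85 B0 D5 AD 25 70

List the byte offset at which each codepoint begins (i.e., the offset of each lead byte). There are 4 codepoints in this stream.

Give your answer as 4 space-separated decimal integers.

Answer: 0 3 5 6

Derivation:
Byte[0]=ED: 3-byte lead, need 2 cont bytes. acc=0xD
Byte[1]=85: continuation. acc=(acc<<6)|0x05=0x345
Byte[2]=B0: continuation. acc=(acc<<6)|0x30=0xD170
Completed: cp=U+D170 (starts at byte 0)
Byte[3]=D5: 2-byte lead, need 1 cont bytes. acc=0x15
Byte[4]=AD: continuation. acc=(acc<<6)|0x2D=0x56D
Completed: cp=U+056D (starts at byte 3)
Byte[5]=25: 1-byte ASCII. cp=U+0025
Byte[6]=70: 1-byte ASCII. cp=U+0070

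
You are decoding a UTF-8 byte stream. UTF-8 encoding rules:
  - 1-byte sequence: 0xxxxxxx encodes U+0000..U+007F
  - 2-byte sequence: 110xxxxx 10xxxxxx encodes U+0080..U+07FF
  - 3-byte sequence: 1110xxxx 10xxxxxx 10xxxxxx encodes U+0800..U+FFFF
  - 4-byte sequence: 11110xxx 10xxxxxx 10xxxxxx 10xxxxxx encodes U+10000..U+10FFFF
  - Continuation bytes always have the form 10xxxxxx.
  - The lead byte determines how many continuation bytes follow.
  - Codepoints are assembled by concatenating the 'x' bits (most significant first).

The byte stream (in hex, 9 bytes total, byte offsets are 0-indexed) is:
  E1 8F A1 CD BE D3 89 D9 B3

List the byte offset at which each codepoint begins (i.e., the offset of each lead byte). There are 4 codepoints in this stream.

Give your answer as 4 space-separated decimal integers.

Byte[0]=E1: 3-byte lead, need 2 cont bytes. acc=0x1
Byte[1]=8F: continuation. acc=(acc<<6)|0x0F=0x4F
Byte[2]=A1: continuation. acc=(acc<<6)|0x21=0x13E1
Completed: cp=U+13E1 (starts at byte 0)
Byte[3]=CD: 2-byte lead, need 1 cont bytes. acc=0xD
Byte[4]=BE: continuation. acc=(acc<<6)|0x3E=0x37E
Completed: cp=U+037E (starts at byte 3)
Byte[5]=D3: 2-byte lead, need 1 cont bytes. acc=0x13
Byte[6]=89: continuation. acc=(acc<<6)|0x09=0x4C9
Completed: cp=U+04C9 (starts at byte 5)
Byte[7]=D9: 2-byte lead, need 1 cont bytes. acc=0x19
Byte[8]=B3: continuation. acc=(acc<<6)|0x33=0x673
Completed: cp=U+0673 (starts at byte 7)

Answer: 0 3 5 7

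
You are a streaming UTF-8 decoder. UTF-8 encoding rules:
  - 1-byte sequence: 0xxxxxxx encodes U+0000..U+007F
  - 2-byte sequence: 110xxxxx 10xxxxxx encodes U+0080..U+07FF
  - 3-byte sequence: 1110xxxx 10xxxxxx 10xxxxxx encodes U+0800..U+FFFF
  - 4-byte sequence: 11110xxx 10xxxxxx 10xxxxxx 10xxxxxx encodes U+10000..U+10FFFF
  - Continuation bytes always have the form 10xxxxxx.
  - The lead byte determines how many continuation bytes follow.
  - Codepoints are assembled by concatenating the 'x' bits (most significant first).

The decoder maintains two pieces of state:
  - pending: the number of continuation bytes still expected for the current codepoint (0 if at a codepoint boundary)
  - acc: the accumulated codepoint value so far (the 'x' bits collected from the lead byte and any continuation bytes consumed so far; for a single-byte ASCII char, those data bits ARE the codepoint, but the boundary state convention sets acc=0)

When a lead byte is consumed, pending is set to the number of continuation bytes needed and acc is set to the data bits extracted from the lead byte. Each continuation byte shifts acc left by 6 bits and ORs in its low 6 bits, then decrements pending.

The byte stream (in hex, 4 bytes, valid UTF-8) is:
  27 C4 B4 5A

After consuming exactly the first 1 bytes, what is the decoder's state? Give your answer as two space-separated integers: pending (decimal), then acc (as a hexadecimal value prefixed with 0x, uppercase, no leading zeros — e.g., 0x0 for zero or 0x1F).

Answer: 0 0x0

Derivation:
Byte[0]=27: 1-byte. pending=0, acc=0x0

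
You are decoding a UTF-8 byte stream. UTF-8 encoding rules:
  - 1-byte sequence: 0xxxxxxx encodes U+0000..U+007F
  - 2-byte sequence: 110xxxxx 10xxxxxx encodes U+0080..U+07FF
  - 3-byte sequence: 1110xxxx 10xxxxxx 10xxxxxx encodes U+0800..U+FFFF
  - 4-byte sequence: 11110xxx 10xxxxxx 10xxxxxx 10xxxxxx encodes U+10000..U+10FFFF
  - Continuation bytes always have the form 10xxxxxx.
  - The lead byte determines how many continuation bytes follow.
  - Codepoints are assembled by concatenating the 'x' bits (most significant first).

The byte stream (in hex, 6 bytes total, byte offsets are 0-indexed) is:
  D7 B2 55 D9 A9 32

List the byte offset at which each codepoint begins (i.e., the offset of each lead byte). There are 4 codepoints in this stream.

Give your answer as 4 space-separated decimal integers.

Byte[0]=D7: 2-byte lead, need 1 cont bytes. acc=0x17
Byte[1]=B2: continuation. acc=(acc<<6)|0x32=0x5F2
Completed: cp=U+05F2 (starts at byte 0)
Byte[2]=55: 1-byte ASCII. cp=U+0055
Byte[3]=D9: 2-byte lead, need 1 cont bytes. acc=0x19
Byte[4]=A9: continuation. acc=(acc<<6)|0x29=0x669
Completed: cp=U+0669 (starts at byte 3)
Byte[5]=32: 1-byte ASCII. cp=U+0032

Answer: 0 2 3 5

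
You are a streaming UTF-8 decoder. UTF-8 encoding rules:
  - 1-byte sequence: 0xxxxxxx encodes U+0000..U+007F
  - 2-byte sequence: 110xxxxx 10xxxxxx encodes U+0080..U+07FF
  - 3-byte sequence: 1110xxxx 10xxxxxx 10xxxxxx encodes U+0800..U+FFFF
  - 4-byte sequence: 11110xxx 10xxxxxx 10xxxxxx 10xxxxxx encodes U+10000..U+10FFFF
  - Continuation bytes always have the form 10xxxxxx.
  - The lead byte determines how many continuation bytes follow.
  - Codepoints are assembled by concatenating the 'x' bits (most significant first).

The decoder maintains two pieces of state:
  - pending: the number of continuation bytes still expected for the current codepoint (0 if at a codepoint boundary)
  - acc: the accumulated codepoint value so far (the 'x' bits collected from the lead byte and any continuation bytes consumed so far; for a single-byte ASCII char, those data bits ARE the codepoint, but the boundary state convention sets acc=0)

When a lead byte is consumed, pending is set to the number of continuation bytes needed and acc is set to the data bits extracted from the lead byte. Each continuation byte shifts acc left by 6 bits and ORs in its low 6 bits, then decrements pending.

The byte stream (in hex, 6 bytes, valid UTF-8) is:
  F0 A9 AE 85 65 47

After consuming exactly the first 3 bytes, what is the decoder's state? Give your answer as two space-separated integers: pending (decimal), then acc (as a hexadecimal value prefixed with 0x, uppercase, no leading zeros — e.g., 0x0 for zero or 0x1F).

Answer: 1 0xA6E

Derivation:
Byte[0]=F0: 4-byte lead. pending=3, acc=0x0
Byte[1]=A9: continuation. acc=(acc<<6)|0x29=0x29, pending=2
Byte[2]=AE: continuation. acc=(acc<<6)|0x2E=0xA6E, pending=1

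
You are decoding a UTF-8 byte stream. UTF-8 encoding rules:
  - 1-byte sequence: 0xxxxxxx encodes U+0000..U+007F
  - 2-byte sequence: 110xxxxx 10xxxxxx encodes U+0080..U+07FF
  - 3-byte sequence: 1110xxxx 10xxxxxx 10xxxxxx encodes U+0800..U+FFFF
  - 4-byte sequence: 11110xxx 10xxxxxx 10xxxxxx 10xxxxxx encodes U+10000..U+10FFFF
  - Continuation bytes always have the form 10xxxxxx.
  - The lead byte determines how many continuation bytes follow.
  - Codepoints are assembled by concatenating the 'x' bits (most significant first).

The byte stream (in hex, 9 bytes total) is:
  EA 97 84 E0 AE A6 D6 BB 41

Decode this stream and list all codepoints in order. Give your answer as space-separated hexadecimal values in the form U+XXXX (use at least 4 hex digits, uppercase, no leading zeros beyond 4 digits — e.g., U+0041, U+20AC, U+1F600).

Byte[0]=EA: 3-byte lead, need 2 cont bytes. acc=0xA
Byte[1]=97: continuation. acc=(acc<<6)|0x17=0x297
Byte[2]=84: continuation. acc=(acc<<6)|0x04=0xA5C4
Completed: cp=U+A5C4 (starts at byte 0)
Byte[3]=E0: 3-byte lead, need 2 cont bytes. acc=0x0
Byte[4]=AE: continuation. acc=(acc<<6)|0x2E=0x2E
Byte[5]=A6: continuation. acc=(acc<<6)|0x26=0xBA6
Completed: cp=U+0BA6 (starts at byte 3)
Byte[6]=D6: 2-byte lead, need 1 cont bytes. acc=0x16
Byte[7]=BB: continuation. acc=(acc<<6)|0x3B=0x5BB
Completed: cp=U+05BB (starts at byte 6)
Byte[8]=41: 1-byte ASCII. cp=U+0041

Answer: U+A5C4 U+0BA6 U+05BB U+0041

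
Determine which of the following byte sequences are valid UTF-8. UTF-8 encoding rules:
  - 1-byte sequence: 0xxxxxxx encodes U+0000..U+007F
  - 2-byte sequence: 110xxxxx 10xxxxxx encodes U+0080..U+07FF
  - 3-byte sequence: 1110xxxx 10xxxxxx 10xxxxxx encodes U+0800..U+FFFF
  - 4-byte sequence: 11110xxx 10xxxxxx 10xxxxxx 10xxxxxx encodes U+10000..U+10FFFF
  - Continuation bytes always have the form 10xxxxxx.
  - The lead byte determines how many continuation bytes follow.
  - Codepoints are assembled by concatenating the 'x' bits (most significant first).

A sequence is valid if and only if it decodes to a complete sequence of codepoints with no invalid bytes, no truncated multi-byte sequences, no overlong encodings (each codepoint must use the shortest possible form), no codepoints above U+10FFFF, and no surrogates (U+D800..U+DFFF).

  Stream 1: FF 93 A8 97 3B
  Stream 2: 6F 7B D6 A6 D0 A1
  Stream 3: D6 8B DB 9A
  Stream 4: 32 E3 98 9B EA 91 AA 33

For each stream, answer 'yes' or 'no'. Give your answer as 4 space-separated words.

Stream 1: error at byte offset 0. INVALID
Stream 2: decodes cleanly. VALID
Stream 3: decodes cleanly. VALID
Stream 4: decodes cleanly. VALID

Answer: no yes yes yes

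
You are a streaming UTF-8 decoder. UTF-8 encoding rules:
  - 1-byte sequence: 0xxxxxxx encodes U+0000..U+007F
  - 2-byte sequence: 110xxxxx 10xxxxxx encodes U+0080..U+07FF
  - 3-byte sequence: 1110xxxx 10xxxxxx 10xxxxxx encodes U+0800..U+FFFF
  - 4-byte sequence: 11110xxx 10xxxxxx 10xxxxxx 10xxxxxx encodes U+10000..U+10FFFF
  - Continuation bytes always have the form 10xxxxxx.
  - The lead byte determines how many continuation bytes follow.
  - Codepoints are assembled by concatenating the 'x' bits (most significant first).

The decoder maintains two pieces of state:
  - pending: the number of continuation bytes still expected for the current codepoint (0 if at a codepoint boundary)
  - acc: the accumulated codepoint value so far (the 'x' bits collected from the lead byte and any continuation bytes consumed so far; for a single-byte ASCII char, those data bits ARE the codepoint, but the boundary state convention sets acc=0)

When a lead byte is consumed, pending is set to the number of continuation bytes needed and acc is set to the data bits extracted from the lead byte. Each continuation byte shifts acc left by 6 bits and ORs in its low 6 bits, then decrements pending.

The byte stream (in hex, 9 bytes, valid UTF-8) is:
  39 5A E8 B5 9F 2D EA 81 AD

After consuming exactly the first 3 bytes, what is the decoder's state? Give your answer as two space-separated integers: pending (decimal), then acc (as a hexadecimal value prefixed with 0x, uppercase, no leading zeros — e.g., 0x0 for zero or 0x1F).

Answer: 2 0x8

Derivation:
Byte[0]=39: 1-byte. pending=0, acc=0x0
Byte[1]=5A: 1-byte. pending=0, acc=0x0
Byte[2]=E8: 3-byte lead. pending=2, acc=0x8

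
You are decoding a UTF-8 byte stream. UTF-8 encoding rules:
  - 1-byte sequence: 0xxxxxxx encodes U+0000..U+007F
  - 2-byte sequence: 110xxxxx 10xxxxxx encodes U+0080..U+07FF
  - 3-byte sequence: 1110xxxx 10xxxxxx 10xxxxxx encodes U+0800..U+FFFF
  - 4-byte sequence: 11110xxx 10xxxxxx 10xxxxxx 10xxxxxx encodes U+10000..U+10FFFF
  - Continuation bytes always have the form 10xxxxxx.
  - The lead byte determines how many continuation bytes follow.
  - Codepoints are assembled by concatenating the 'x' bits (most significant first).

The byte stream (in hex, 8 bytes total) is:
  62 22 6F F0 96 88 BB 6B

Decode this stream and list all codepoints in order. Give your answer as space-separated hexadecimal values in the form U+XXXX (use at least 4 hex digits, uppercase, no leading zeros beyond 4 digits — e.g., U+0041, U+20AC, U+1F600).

Answer: U+0062 U+0022 U+006F U+1623B U+006B

Derivation:
Byte[0]=62: 1-byte ASCII. cp=U+0062
Byte[1]=22: 1-byte ASCII. cp=U+0022
Byte[2]=6F: 1-byte ASCII. cp=U+006F
Byte[3]=F0: 4-byte lead, need 3 cont bytes. acc=0x0
Byte[4]=96: continuation. acc=(acc<<6)|0x16=0x16
Byte[5]=88: continuation. acc=(acc<<6)|0x08=0x588
Byte[6]=BB: continuation. acc=(acc<<6)|0x3B=0x1623B
Completed: cp=U+1623B (starts at byte 3)
Byte[7]=6B: 1-byte ASCII. cp=U+006B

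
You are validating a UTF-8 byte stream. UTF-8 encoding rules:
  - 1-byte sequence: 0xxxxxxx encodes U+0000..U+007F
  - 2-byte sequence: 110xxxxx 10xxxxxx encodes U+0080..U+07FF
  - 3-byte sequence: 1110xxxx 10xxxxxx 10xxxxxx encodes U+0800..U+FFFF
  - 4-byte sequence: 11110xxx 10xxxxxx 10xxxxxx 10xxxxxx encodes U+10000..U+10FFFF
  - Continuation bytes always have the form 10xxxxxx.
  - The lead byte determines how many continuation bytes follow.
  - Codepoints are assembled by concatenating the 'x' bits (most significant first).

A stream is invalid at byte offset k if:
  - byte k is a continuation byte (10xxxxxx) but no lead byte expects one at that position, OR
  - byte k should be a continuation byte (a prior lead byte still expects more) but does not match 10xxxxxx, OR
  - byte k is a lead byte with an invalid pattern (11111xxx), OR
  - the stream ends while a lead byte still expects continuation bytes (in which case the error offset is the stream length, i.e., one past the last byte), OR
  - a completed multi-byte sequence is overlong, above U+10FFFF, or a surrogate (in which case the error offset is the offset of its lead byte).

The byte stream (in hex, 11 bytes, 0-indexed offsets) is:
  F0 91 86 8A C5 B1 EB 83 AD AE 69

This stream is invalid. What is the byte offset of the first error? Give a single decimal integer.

Answer: 9

Derivation:
Byte[0]=F0: 4-byte lead, need 3 cont bytes. acc=0x0
Byte[1]=91: continuation. acc=(acc<<6)|0x11=0x11
Byte[2]=86: continuation. acc=(acc<<6)|0x06=0x446
Byte[3]=8A: continuation. acc=(acc<<6)|0x0A=0x1118A
Completed: cp=U+1118A (starts at byte 0)
Byte[4]=C5: 2-byte lead, need 1 cont bytes. acc=0x5
Byte[5]=B1: continuation. acc=(acc<<6)|0x31=0x171
Completed: cp=U+0171 (starts at byte 4)
Byte[6]=EB: 3-byte lead, need 2 cont bytes. acc=0xB
Byte[7]=83: continuation. acc=(acc<<6)|0x03=0x2C3
Byte[8]=AD: continuation. acc=(acc<<6)|0x2D=0xB0ED
Completed: cp=U+B0ED (starts at byte 6)
Byte[9]=AE: INVALID lead byte (not 0xxx/110x/1110/11110)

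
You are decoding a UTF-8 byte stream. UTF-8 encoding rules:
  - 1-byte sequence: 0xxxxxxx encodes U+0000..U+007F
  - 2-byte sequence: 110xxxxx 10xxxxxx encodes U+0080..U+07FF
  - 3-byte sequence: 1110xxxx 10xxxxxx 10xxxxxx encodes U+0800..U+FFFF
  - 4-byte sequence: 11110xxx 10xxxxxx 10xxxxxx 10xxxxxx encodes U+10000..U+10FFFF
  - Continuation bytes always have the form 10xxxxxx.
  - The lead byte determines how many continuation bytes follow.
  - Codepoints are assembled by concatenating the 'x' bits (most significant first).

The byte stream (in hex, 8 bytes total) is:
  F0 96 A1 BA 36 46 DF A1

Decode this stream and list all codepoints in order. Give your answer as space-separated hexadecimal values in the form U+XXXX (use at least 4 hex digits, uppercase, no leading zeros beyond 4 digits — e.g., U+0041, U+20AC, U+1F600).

Byte[0]=F0: 4-byte lead, need 3 cont bytes. acc=0x0
Byte[1]=96: continuation. acc=(acc<<6)|0x16=0x16
Byte[2]=A1: continuation. acc=(acc<<6)|0x21=0x5A1
Byte[3]=BA: continuation. acc=(acc<<6)|0x3A=0x1687A
Completed: cp=U+1687A (starts at byte 0)
Byte[4]=36: 1-byte ASCII. cp=U+0036
Byte[5]=46: 1-byte ASCII. cp=U+0046
Byte[6]=DF: 2-byte lead, need 1 cont bytes. acc=0x1F
Byte[7]=A1: continuation. acc=(acc<<6)|0x21=0x7E1
Completed: cp=U+07E1 (starts at byte 6)

Answer: U+1687A U+0036 U+0046 U+07E1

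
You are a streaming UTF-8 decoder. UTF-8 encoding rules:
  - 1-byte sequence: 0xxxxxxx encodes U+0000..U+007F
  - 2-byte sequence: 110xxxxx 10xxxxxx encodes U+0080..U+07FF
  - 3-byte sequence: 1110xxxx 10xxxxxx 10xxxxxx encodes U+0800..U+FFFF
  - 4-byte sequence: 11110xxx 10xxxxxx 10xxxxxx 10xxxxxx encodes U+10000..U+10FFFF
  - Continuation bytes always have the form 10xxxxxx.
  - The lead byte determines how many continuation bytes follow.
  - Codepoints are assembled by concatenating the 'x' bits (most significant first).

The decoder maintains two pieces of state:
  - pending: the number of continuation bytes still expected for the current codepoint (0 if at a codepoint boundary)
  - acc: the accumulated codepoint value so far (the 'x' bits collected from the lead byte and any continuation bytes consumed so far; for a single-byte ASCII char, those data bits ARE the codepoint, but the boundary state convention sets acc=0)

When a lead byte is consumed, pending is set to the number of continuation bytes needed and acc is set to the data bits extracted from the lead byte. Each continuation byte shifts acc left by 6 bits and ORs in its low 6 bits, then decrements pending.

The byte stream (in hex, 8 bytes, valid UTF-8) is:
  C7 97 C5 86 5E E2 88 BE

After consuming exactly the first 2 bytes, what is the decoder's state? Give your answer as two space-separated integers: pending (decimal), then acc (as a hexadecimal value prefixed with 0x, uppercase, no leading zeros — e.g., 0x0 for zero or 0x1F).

Answer: 0 0x1D7

Derivation:
Byte[0]=C7: 2-byte lead. pending=1, acc=0x7
Byte[1]=97: continuation. acc=(acc<<6)|0x17=0x1D7, pending=0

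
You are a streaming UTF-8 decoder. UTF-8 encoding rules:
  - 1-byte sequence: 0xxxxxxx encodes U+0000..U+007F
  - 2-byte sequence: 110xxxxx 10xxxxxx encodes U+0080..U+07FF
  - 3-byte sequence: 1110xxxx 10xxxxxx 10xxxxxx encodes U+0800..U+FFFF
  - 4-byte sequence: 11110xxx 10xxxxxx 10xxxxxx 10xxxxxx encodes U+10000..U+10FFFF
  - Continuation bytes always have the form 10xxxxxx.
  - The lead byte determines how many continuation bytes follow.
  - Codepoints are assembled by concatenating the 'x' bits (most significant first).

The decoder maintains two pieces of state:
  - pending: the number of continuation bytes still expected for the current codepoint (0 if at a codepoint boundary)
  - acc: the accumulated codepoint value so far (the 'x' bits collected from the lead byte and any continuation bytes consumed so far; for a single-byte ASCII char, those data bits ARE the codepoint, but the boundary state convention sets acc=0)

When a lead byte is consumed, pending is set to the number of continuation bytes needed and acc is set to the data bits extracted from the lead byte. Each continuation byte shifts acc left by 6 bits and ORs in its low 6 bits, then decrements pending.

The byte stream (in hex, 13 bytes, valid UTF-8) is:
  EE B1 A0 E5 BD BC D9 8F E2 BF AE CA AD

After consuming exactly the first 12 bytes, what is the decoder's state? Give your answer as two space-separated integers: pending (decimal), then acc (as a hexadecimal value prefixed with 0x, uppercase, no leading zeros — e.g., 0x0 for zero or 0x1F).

Byte[0]=EE: 3-byte lead. pending=2, acc=0xE
Byte[1]=B1: continuation. acc=(acc<<6)|0x31=0x3B1, pending=1
Byte[2]=A0: continuation. acc=(acc<<6)|0x20=0xEC60, pending=0
Byte[3]=E5: 3-byte lead. pending=2, acc=0x5
Byte[4]=BD: continuation. acc=(acc<<6)|0x3D=0x17D, pending=1
Byte[5]=BC: continuation. acc=(acc<<6)|0x3C=0x5F7C, pending=0
Byte[6]=D9: 2-byte lead. pending=1, acc=0x19
Byte[7]=8F: continuation. acc=(acc<<6)|0x0F=0x64F, pending=0
Byte[8]=E2: 3-byte lead. pending=2, acc=0x2
Byte[9]=BF: continuation. acc=(acc<<6)|0x3F=0xBF, pending=1
Byte[10]=AE: continuation. acc=(acc<<6)|0x2E=0x2FEE, pending=0
Byte[11]=CA: 2-byte lead. pending=1, acc=0xA

Answer: 1 0xA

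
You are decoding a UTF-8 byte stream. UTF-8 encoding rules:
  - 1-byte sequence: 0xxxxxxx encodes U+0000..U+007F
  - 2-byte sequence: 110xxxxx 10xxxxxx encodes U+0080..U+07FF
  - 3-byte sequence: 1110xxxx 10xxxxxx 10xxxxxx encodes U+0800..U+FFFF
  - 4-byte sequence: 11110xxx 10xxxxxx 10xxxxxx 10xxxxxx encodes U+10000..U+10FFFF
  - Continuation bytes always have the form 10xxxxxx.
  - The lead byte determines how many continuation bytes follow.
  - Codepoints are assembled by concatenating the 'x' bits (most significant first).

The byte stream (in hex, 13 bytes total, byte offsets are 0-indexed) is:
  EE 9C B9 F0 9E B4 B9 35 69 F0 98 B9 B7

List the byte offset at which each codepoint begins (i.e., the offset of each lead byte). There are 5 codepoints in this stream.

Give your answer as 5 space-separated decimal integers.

Byte[0]=EE: 3-byte lead, need 2 cont bytes. acc=0xE
Byte[1]=9C: continuation. acc=(acc<<6)|0x1C=0x39C
Byte[2]=B9: continuation. acc=(acc<<6)|0x39=0xE739
Completed: cp=U+E739 (starts at byte 0)
Byte[3]=F0: 4-byte lead, need 3 cont bytes. acc=0x0
Byte[4]=9E: continuation. acc=(acc<<6)|0x1E=0x1E
Byte[5]=B4: continuation. acc=(acc<<6)|0x34=0x7B4
Byte[6]=B9: continuation. acc=(acc<<6)|0x39=0x1ED39
Completed: cp=U+1ED39 (starts at byte 3)
Byte[7]=35: 1-byte ASCII. cp=U+0035
Byte[8]=69: 1-byte ASCII. cp=U+0069
Byte[9]=F0: 4-byte lead, need 3 cont bytes. acc=0x0
Byte[10]=98: continuation. acc=(acc<<6)|0x18=0x18
Byte[11]=B9: continuation. acc=(acc<<6)|0x39=0x639
Byte[12]=B7: continuation. acc=(acc<<6)|0x37=0x18E77
Completed: cp=U+18E77 (starts at byte 9)

Answer: 0 3 7 8 9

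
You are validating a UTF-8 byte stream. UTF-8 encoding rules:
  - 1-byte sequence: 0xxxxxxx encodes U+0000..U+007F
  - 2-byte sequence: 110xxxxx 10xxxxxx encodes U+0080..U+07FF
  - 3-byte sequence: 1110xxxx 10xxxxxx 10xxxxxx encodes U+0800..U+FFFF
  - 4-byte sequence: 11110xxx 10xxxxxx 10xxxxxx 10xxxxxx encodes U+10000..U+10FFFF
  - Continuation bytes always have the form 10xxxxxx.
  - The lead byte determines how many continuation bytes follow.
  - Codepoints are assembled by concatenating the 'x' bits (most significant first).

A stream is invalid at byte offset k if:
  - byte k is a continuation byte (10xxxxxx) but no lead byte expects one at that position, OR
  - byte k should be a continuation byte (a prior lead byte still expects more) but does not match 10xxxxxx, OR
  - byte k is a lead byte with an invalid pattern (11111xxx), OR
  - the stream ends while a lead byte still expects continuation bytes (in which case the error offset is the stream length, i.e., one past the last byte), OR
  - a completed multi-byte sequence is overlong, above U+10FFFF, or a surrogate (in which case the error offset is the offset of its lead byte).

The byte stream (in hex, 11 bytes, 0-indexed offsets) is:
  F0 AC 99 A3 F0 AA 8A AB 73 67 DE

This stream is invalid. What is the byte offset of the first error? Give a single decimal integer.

Answer: 11

Derivation:
Byte[0]=F0: 4-byte lead, need 3 cont bytes. acc=0x0
Byte[1]=AC: continuation. acc=(acc<<6)|0x2C=0x2C
Byte[2]=99: continuation. acc=(acc<<6)|0x19=0xB19
Byte[3]=A3: continuation. acc=(acc<<6)|0x23=0x2C663
Completed: cp=U+2C663 (starts at byte 0)
Byte[4]=F0: 4-byte lead, need 3 cont bytes. acc=0x0
Byte[5]=AA: continuation. acc=(acc<<6)|0x2A=0x2A
Byte[6]=8A: continuation. acc=(acc<<6)|0x0A=0xA8A
Byte[7]=AB: continuation. acc=(acc<<6)|0x2B=0x2A2AB
Completed: cp=U+2A2AB (starts at byte 4)
Byte[8]=73: 1-byte ASCII. cp=U+0073
Byte[9]=67: 1-byte ASCII. cp=U+0067
Byte[10]=DE: 2-byte lead, need 1 cont bytes. acc=0x1E
Byte[11]: stream ended, expected continuation. INVALID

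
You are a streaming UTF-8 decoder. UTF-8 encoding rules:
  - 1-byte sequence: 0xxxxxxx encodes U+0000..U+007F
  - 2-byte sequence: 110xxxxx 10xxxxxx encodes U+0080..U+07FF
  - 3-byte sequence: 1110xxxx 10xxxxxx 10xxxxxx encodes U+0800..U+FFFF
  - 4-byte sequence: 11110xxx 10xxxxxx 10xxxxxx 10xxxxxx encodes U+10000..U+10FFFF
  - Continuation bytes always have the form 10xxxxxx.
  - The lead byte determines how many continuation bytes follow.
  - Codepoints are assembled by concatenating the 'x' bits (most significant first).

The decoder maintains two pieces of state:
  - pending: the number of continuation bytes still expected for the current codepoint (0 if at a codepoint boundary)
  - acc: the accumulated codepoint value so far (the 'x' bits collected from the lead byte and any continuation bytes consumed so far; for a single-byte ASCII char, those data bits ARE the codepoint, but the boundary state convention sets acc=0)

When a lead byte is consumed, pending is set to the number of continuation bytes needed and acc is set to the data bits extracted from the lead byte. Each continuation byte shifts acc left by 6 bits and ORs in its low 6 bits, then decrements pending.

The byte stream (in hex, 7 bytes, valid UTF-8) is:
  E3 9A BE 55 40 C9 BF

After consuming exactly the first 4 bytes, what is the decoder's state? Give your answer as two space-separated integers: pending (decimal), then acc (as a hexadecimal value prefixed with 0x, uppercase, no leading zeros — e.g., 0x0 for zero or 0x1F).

Byte[0]=E3: 3-byte lead. pending=2, acc=0x3
Byte[1]=9A: continuation. acc=(acc<<6)|0x1A=0xDA, pending=1
Byte[2]=BE: continuation. acc=(acc<<6)|0x3E=0x36BE, pending=0
Byte[3]=55: 1-byte. pending=0, acc=0x0

Answer: 0 0x0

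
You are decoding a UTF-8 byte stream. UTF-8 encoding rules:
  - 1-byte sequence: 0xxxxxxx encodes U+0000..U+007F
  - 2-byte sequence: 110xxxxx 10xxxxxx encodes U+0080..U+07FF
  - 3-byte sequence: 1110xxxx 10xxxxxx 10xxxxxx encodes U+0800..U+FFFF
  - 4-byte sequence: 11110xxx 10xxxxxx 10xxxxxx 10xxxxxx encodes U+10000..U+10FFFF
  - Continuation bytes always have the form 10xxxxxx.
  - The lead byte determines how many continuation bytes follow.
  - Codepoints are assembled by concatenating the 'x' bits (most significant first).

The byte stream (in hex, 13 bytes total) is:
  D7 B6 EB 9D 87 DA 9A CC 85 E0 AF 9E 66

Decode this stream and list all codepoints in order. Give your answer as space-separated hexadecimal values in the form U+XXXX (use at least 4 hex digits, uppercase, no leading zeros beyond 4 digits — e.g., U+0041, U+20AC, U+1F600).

Answer: U+05F6 U+B747 U+069A U+0305 U+0BDE U+0066

Derivation:
Byte[0]=D7: 2-byte lead, need 1 cont bytes. acc=0x17
Byte[1]=B6: continuation. acc=(acc<<6)|0x36=0x5F6
Completed: cp=U+05F6 (starts at byte 0)
Byte[2]=EB: 3-byte lead, need 2 cont bytes. acc=0xB
Byte[3]=9D: continuation. acc=(acc<<6)|0x1D=0x2DD
Byte[4]=87: continuation. acc=(acc<<6)|0x07=0xB747
Completed: cp=U+B747 (starts at byte 2)
Byte[5]=DA: 2-byte lead, need 1 cont bytes. acc=0x1A
Byte[6]=9A: continuation. acc=(acc<<6)|0x1A=0x69A
Completed: cp=U+069A (starts at byte 5)
Byte[7]=CC: 2-byte lead, need 1 cont bytes. acc=0xC
Byte[8]=85: continuation. acc=(acc<<6)|0x05=0x305
Completed: cp=U+0305 (starts at byte 7)
Byte[9]=E0: 3-byte lead, need 2 cont bytes. acc=0x0
Byte[10]=AF: continuation. acc=(acc<<6)|0x2F=0x2F
Byte[11]=9E: continuation. acc=(acc<<6)|0x1E=0xBDE
Completed: cp=U+0BDE (starts at byte 9)
Byte[12]=66: 1-byte ASCII. cp=U+0066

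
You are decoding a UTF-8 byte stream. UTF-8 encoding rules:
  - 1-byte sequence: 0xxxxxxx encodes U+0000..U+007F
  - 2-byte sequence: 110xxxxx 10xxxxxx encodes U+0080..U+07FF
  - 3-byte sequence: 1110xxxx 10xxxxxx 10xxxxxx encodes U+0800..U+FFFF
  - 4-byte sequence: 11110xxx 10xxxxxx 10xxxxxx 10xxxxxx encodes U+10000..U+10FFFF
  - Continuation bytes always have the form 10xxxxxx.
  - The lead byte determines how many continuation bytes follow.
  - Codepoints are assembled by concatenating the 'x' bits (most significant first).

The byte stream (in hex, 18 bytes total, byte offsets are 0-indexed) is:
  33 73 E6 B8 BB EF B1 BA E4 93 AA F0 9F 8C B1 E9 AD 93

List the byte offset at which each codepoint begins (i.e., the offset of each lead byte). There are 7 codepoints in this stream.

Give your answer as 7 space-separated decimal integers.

Answer: 0 1 2 5 8 11 15

Derivation:
Byte[0]=33: 1-byte ASCII. cp=U+0033
Byte[1]=73: 1-byte ASCII. cp=U+0073
Byte[2]=E6: 3-byte lead, need 2 cont bytes. acc=0x6
Byte[3]=B8: continuation. acc=(acc<<6)|0x38=0x1B8
Byte[4]=BB: continuation. acc=(acc<<6)|0x3B=0x6E3B
Completed: cp=U+6E3B (starts at byte 2)
Byte[5]=EF: 3-byte lead, need 2 cont bytes. acc=0xF
Byte[6]=B1: continuation. acc=(acc<<6)|0x31=0x3F1
Byte[7]=BA: continuation. acc=(acc<<6)|0x3A=0xFC7A
Completed: cp=U+FC7A (starts at byte 5)
Byte[8]=E4: 3-byte lead, need 2 cont bytes. acc=0x4
Byte[9]=93: continuation. acc=(acc<<6)|0x13=0x113
Byte[10]=AA: continuation. acc=(acc<<6)|0x2A=0x44EA
Completed: cp=U+44EA (starts at byte 8)
Byte[11]=F0: 4-byte lead, need 3 cont bytes. acc=0x0
Byte[12]=9F: continuation. acc=(acc<<6)|0x1F=0x1F
Byte[13]=8C: continuation. acc=(acc<<6)|0x0C=0x7CC
Byte[14]=B1: continuation. acc=(acc<<6)|0x31=0x1F331
Completed: cp=U+1F331 (starts at byte 11)
Byte[15]=E9: 3-byte lead, need 2 cont bytes. acc=0x9
Byte[16]=AD: continuation. acc=(acc<<6)|0x2D=0x26D
Byte[17]=93: continuation. acc=(acc<<6)|0x13=0x9B53
Completed: cp=U+9B53 (starts at byte 15)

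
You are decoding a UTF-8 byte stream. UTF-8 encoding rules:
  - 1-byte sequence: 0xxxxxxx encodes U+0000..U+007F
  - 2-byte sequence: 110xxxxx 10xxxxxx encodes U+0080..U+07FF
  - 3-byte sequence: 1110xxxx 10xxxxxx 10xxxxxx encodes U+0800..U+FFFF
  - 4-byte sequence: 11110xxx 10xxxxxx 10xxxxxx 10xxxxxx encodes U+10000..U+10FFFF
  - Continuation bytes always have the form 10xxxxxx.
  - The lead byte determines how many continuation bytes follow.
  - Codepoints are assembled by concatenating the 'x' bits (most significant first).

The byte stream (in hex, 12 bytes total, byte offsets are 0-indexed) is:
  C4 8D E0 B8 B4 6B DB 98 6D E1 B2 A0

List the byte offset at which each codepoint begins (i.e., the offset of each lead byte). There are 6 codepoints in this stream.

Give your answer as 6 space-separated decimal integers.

Answer: 0 2 5 6 8 9

Derivation:
Byte[0]=C4: 2-byte lead, need 1 cont bytes. acc=0x4
Byte[1]=8D: continuation. acc=(acc<<6)|0x0D=0x10D
Completed: cp=U+010D (starts at byte 0)
Byte[2]=E0: 3-byte lead, need 2 cont bytes. acc=0x0
Byte[3]=B8: continuation. acc=(acc<<6)|0x38=0x38
Byte[4]=B4: continuation. acc=(acc<<6)|0x34=0xE34
Completed: cp=U+0E34 (starts at byte 2)
Byte[5]=6B: 1-byte ASCII. cp=U+006B
Byte[6]=DB: 2-byte lead, need 1 cont bytes. acc=0x1B
Byte[7]=98: continuation. acc=(acc<<6)|0x18=0x6D8
Completed: cp=U+06D8 (starts at byte 6)
Byte[8]=6D: 1-byte ASCII. cp=U+006D
Byte[9]=E1: 3-byte lead, need 2 cont bytes. acc=0x1
Byte[10]=B2: continuation. acc=(acc<<6)|0x32=0x72
Byte[11]=A0: continuation. acc=(acc<<6)|0x20=0x1CA0
Completed: cp=U+1CA0 (starts at byte 9)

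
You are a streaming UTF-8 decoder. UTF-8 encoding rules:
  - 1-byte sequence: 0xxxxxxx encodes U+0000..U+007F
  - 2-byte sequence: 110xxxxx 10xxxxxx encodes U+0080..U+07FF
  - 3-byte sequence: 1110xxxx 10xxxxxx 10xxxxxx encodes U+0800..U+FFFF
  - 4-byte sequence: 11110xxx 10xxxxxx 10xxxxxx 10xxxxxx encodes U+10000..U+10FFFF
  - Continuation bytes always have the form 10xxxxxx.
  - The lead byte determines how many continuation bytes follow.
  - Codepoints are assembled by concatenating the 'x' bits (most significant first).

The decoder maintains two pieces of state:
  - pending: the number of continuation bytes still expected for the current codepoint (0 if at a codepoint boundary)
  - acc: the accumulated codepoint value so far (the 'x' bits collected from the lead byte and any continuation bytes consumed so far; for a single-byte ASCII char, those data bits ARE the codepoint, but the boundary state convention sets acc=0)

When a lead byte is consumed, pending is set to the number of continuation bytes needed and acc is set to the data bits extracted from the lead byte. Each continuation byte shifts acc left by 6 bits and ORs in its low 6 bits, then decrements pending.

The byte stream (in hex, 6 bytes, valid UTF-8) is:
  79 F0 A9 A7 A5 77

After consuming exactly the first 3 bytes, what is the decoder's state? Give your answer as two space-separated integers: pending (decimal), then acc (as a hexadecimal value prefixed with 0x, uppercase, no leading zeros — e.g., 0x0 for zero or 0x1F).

Byte[0]=79: 1-byte. pending=0, acc=0x0
Byte[1]=F0: 4-byte lead. pending=3, acc=0x0
Byte[2]=A9: continuation. acc=(acc<<6)|0x29=0x29, pending=2

Answer: 2 0x29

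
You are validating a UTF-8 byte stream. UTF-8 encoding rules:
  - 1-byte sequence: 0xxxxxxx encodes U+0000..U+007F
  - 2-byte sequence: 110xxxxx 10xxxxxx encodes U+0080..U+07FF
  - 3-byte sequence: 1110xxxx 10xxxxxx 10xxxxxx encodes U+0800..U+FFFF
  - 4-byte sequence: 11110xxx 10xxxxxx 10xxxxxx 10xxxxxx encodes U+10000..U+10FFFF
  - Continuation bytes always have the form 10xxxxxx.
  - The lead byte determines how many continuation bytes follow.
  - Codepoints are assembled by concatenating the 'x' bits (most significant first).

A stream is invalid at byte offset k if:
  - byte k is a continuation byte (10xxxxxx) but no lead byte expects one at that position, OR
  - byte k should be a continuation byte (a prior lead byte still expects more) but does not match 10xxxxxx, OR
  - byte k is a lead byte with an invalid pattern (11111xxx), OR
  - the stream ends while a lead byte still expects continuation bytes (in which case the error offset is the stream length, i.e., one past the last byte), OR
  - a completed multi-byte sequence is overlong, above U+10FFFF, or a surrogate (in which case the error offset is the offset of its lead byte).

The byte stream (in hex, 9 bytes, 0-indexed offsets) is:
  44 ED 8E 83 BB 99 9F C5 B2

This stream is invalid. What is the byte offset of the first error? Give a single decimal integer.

Byte[0]=44: 1-byte ASCII. cp=U+0044
Byte[1]=ED: 3-byte lead, need 2 cont bytes. acc=0xD
Byte[2]=8E: continuation. acc=(acc<<6)|0x0E=0x34E
Byte[3]=83: continuation. acc=(acc<<6)|0x03=0xD383
Completed: cp=U+D383 (starts at byte 1)
Byte[4]=BB: INVALID lead byte (not 0xxx/110x/1110/11110)

Answer: 4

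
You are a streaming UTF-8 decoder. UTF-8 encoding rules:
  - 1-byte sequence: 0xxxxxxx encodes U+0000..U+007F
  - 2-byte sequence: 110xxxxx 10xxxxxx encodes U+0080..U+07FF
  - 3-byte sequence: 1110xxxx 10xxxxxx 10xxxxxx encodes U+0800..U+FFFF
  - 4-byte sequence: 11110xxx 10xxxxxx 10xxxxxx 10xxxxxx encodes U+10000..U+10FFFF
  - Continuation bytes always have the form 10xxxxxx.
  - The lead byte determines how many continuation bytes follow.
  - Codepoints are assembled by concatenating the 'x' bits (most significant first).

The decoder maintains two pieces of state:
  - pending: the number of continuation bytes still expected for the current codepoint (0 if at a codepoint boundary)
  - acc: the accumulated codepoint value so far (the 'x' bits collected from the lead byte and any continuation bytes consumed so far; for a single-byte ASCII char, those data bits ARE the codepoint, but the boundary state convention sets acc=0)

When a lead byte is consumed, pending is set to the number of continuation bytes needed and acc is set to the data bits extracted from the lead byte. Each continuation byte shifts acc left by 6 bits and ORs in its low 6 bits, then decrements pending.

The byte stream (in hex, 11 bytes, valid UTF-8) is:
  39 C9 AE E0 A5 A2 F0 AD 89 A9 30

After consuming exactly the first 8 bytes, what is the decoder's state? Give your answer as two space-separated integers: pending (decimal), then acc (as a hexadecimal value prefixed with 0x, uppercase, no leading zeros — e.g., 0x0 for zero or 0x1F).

Answer: 2 0x2D

Derivation:
Byte[0]=39: 1-byte. pending=0, acc=0x0
Byte[1]=C9: 2-byte lead. pending=1, acc=0x9
Byte[2]=AE: continuation. acc=(acc<<6)|0x2E=0x26E, pending=0
Byte[3]=E0: 3-byte lead. pending=2, acc=0x0
Byte[4]=A5: continuation. acc=(acc<<6)|0x25=0x25, pending=1
Byte[5]=A2: continuation. acc=(acc<<6)|0x22=0x962, pending=0
Byte[6]=F0: 4-byte lead. pending=3, acc=0x0
Byte[7]=AD: continuation. acc=(acc<<6)|0x2D=0x2D, pending=2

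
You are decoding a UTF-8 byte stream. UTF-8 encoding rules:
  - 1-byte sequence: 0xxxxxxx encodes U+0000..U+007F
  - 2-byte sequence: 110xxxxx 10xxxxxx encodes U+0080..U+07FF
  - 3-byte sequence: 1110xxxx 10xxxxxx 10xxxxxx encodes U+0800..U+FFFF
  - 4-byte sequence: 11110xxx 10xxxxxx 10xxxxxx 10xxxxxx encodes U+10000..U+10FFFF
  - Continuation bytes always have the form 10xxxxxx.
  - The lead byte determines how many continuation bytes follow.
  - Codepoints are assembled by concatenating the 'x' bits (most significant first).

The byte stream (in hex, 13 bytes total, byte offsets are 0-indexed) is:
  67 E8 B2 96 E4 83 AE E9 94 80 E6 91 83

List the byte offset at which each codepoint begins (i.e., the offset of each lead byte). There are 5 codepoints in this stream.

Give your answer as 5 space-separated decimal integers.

Answer: 0 1 4 7 10

Derivation:
Byte[0]=67: 1-byte ASCII. cp=U+0067
Byte[1]=E8: 3-byte lead, need 2 cont bytes. acc=0x8
Byte[2]=B2: continuation. acc=(acc<<6)|0x32=0x232
Byte[3]=96: continuation. acc=(acc<<6)|0x16=0x8C96
Completed: cp=U+8C96 (starts at byte 1)
Byte[4]=E4: 3-byte lead, need 2 cont bytes. acc=0x4
Byte[5]=83: continuation. acc=(acc<<6)|0x03=0x103
Byte[6]=AE: continuation. acc=(acc<<6)|0x2E=0x40EE
Completed: cp=U+40EE (starts at byte 4)
Byte[7]=E9: 3-byte lead, need 2 cont bytes. acc=0x9
Byte[8]=94: continuation. acc=(acc<<6)|0x14=0x254
Byte[9]=80: continuation. acc=(acc<<6)|0x00=0x9500
Completed: cp=U+9500 (starts at byte 7)
Byte[10]=E6: 3-byte lead, need 2 cont bytes. acc=0x6
Byte[11]=91: continuation. acc=(acc<<6)|0x11=0x191
Byte[12]=83: continuation. acc=(acc<<6)|0x03=0x6443
Completed: cp=U+6443 (starts at byte 10)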